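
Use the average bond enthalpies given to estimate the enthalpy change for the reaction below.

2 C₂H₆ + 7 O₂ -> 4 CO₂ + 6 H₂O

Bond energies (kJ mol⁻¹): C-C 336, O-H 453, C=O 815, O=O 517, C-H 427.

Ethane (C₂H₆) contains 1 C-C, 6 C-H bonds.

ΔH ≈ −2541 kJ

Bonds broken (reactants):
  C-C: 2 × 336 = 672
  C-H: 12 × 427 = 5124
  O=O: 7 × 517 = 3619
  Σ(broken) = 9415 kJ
Bonds formed (products):
  C=O: 8 × 815 = 6520
  O-H: 12 × 453 = 5436
  Σ(formed) = 11956 kJ
ΔH = Σ(broken) − Σ(formed) = 9415 − 11956 = −2541 kJ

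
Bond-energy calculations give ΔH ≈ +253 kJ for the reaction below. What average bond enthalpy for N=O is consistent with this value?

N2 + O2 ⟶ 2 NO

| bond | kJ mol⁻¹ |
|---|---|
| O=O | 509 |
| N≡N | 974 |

Let D be the N=O bond energy.
Σ(broken) = 1×974 + 1×509 = 1483
Σ(formed) = 2×D = 2D
ΔH = Σ(broken) − Σ(formed) = (1483) − (2D) = +1483 − 2D
Setting this equal to +253 kJ gives 2D = 1230, so D = 615 kJ/mol.

D(N=O) ≈ 615 kJ/mol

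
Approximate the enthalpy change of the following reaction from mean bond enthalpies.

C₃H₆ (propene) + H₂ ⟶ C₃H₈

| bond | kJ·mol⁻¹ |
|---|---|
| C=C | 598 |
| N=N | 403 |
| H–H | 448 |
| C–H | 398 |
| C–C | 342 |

Bonds broken (reactants):
  C–C: 1 × 342 = 342
  C–H: 6 × 398 = 2388
  C=C: 1 × 598 = 598
  H–H: 1 × 448 = 448
  Σ(broken) = 3776 kJ
Bonds formed (products):
  C–C: 2 × 342 = 684
  C–H: 8 × 398 = 3184
  Σ(formed) = 3868 kJ
ΔH = Σ(broken) − Σ(formed) = 3776 − 3868 = −92 kJ

ΔH ≈ −92 kJ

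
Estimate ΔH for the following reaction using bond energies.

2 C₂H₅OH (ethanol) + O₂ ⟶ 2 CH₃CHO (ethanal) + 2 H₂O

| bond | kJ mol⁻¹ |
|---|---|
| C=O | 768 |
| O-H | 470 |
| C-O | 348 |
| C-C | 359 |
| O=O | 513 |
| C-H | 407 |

ΔH ≈ −453 kJ

Bonds broken (reactants):
  C-C: 2 × 359 = 718
  C-H: 10 × 407 = 4070
  C-O: 2 × 348 = 696
  O-H: 2 × 470 = 940
  O=O: 1 × 513 = 513
  Σ(broken) = 6937 kJ
Bonds formed (products):
  C-C: 2 × 359 = 718
  C-H: 8 × 407 = 3256
  C=O: 2 × 768 = 1536
  O-H: 4 × 470 = 1880
  Σ(formed) = 7390 kJ
ΔH = Σ(broken) − Σ(formed) = 6937 − 7390 = −453 kJ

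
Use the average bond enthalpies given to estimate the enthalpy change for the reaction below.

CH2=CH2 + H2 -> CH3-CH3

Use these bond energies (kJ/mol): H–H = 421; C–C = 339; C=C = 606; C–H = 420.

ΔH ≈ −152 kJ

Bonds broken (reactants):
  C–H: 4 × 420 = 1680
  C=C: 1 × 606 = 606
  H–H: 1 × 421 = 421
  Σ(broken) = 2707 kJ
Bonds formed (products):
  C–C: 1 × 339 = 339
  C–H: 6 × 420 = 2520
  Σ(formed) = 2859 kJ
ΔH = Σ(broken) − Σ(formed) = 2707 − 2859 = −152 kJ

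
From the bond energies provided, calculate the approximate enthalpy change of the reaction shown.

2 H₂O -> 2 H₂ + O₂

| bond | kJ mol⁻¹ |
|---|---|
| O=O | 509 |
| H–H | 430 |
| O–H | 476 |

ΔH ≈ +535 kJ

Bonds broken (reactants):
  O–H: 4 × 476 = 1904
  Σ(broken) = 1904 kJ
Bonds formed (products):
  H–H: 2 × 430 = 860
  O=O: 1 × 509 = 509
  Σ(formed) = 1369 kJ
ΔH = Σ(broken) − Σ(formed) = 1904 − 1369 = +535 kJ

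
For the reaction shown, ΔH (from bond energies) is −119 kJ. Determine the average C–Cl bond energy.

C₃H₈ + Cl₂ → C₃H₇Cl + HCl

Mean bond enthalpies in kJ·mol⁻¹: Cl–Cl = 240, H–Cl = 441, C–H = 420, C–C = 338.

Let D be the C–Cl bond energy.
Σ(broken) = 2×338 + 8×420 + 1×240 = 4276
Σ(formed) = 2×338 + 1×D + 7×420 + 1×441 = 4057 + D
ΔH = Σ(broken) − Σ(formed) = (4276) − (4057 + D) = +219 − D
Setting this equal to −119 kJ gives D = 338 kJ/mol.

D(C–Cl) ≈ 338 kJ/mol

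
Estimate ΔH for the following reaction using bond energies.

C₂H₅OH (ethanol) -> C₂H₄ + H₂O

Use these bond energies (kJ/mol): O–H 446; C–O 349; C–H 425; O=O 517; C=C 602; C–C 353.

Bonds broken (reactants):
  C–C: 1 × 353 = 353
  C–H: 5 × 425 = 2125
  C–O: 1 × 349 = 349
  O–H: 1 × 446 = 446
  Σ(broken) = 3273 kJ
Bonds formed (products):
  C–H: 4 × 425 = 1700
  C=C: 1 × 602 = 602
  O–H: 2 × 446 = 892
  Σ(formed) = 3194 kJ
ΔH = Σ(broken) − Σ(formed) = 3273 − 3194 = +79 kJ

ΔH ≈ +79 kJ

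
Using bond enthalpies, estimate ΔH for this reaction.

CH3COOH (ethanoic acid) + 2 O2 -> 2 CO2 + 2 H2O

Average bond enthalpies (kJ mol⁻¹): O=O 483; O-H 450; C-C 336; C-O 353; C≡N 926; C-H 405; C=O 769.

ΔH ≈ −787 kJ

Bonds broken (reactants):
  C-C: 1 × 336 = 336
  C-H: 3 × 405 = 1215
  C-O: 1 × 353 = 353
  C=O: 1 × 769 = 769
  O-H: 1 × 450 = 450
  O=O: 2 × 483 = 966
  Σ(broken) = 4089 kJ
Bonds formed (products):
  C=O: 4 × 769 = 3076
  O-H: 4 × 450 = 1800
  Σ(formed) = 4876 kJ
ΔH = Σ(broken) − Σ(formed) = 4089 − 4876 = −787 kJ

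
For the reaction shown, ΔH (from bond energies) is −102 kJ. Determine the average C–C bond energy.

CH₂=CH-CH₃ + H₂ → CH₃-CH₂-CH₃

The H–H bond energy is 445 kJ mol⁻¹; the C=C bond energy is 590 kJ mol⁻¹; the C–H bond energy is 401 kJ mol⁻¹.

Let D be the C–C bond energy.
Σ(broken) = 1×D + 6×401 + 1×590 + 1×445 = 3441 + D
Σ(formed) = 2×D + 8×401 = 3208 + 2D
ΔH = Σ(broken) − Σ(formed) = (3441 + D) − (3208 + 2D) = +233 − D
Setting this equal to −102 kJ gives D = 335 kJ/mol.

D(C–C) ≈ 335 kJ/mol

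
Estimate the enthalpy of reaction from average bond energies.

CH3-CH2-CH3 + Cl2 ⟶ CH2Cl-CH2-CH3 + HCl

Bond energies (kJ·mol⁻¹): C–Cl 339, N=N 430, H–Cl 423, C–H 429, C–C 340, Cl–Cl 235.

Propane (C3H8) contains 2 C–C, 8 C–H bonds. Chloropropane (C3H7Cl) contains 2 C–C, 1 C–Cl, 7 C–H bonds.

ΔH ≈ −98 kJ

Bonds broken (reactants):
  C–C: 2 × 340 = 680
  C–H: 8 × 429 = 3432
  Cl–Cl: 1 × 235 = 235
  Σ(broken) = 4347 kJ
Bonds formed (products):
  C–C: 2 × 340 = 680
  C–Cl: 1 × 339 = 339
  C–H: 7 × 429 = 3003
  H–Cl: 1 × 423 = 423
  Σ(formed) = 4445 kJ
ΔH = Σ(broken) − Σ(formed) = 4347 − 4445 = −98 kJ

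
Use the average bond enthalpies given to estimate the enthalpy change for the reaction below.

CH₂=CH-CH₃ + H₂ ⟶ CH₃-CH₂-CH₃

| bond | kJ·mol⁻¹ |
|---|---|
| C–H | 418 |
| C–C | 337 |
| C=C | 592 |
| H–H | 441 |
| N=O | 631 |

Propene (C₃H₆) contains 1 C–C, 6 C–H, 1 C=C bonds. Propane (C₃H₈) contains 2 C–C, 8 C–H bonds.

Bonds broken (reactants):
  C–C: 1 × 337 = 337
  C–H: 6 × 418 = 2508
  C=C: 1 × 592 = 592
  H–H: 1 × 441 = 441
  Σ(broken) = 3878 kJ
Bonds formed (products):
  C–C: 2 × 337 = 674
  C–H: 8 × 418 = 3344
  Σ(formed) = 4018 kJ
ΔH = Σ(broken) − Σ(formed) = 3878 − 4018 = −140 kJ

ΔH ≈ −140 kJ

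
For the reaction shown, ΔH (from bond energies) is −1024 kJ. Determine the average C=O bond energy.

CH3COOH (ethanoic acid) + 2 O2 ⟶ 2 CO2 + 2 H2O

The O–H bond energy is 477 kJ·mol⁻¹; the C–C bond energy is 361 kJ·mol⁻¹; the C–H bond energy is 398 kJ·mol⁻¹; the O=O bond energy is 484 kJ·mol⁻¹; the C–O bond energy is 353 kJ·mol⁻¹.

D(C=O) ≈ 823 kJ/mol

Let D be the C=O bond energy.
Σ(broken) = 1×361 + 3×398 + 1×353 + 1×D + 1×477 + 2×484 = 3353 + D
Σ(formed) = 4×D + 4×477 = 1908 + 4D
ΔH = Σ(broken) − Σ(formed) = (3353 + D) − (1908 + 4D) = +1445 − 3D
Setting this equal to −1024 kJ gives 3D = 2469, so D = 823 kJ/mol.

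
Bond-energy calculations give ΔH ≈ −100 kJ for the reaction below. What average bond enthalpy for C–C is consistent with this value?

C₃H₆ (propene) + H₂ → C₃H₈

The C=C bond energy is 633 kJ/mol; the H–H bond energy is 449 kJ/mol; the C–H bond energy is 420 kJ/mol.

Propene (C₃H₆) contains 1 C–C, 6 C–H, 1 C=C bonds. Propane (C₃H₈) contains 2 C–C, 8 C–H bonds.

Let D be the C–C bond energy.
Σ(broken) = 1×D + 6×420 + 1×633 + 1×449 = 3602 + D
Σ(formed) = 2×D + 8×420 = 3360 + 2D
ΔH = Σ(broken) − Σ(formed) = (3602 + D) − (3360 + 2D) = +242 − D
Setting this equal to −100 kJ gives D = 342 kJ/mol.

D(C–C) ≈ 342 kJ/mol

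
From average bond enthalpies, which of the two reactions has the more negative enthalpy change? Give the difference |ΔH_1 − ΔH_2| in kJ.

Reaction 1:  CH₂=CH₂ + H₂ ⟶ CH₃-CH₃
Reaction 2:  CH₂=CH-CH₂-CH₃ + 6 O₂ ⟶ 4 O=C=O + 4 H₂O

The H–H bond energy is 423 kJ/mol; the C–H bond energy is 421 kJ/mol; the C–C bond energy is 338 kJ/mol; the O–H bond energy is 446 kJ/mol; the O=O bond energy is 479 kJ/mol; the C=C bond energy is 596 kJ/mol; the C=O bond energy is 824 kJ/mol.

Reaction 1:
  Bonds broken (reactants):
    C–H: 4 × 421 = 1684
    C=C: 1 × 596 = 596
    H–H: 1 × 423 = 423
    Σ(broken) = 2703 kJ
  Bonds formed (products):
    C–C: 1 × 338 = 338
    C–H: 6 × 421 = 2526
    Σ(formed) = 2864 kJ
  ΔH_1 = 2703 − 2864 = −161 kJ
Reaction 2:
  Bonds broken (reactants):
    C–C: 2 × 338 = 676
    C–H: 8 × 421 = 3368
    C=C: 1 × 596 = 596
    O=O: 6 × 479 = 2874
    Σ(broken) = 7514 kJ
  Bonds formed (products):
    C=O: 8 × 824 = 6592
    O–H: 8 × 446 = 3568
    Σ(formed) = 10160 kJ
  ΔH_2 = 7514 − 10160 = −2646 kJ
ΔH_1 − ΔH_2 = +2485 kJ, so reaction 2 has the more negative ΔH; |ΔH_1 − ΔH_2| = 2485 kJ.

Reaction 2, by 2485 kJ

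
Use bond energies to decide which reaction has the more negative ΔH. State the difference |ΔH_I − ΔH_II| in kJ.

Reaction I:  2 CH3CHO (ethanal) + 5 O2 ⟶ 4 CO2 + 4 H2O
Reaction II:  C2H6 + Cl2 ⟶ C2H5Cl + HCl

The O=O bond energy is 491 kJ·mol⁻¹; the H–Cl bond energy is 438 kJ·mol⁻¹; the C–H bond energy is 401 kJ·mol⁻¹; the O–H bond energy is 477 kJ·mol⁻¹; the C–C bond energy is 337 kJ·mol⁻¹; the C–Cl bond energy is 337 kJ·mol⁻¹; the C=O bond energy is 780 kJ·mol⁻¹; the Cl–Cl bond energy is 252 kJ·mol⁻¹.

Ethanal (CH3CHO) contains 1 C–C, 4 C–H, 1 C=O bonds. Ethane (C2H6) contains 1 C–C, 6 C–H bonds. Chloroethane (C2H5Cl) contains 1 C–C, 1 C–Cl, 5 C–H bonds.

Reaction I, by 2037 kJ

Reaction I:
  Bonds broken (reactants):
    C–C: 2 × 337 = 674
    C–H: 8 × 401 = 3208
    C=O: 2 × 780 = 1560
    O=O: 5 × 491 = 2455
    Σ(broken) = 7897 kJ
  Bonds formed (products):
    C=O: 8 × 780 = 6240
    O–H: 8 × 477 = 3816
    Σ(formed) = 10056 kJ
  ΔH_I = 7897 − 10056 = −2159 kJ
Reaction II:
  Bonds broken (reactants):
    C–C: 1 × 337 = 337
    C–H: 6 × 401 = 2406
    Cl–Cl: 1 × 252 = 252
    Σ(broken) = 2995 kJ
  Bonds formed (products):
    C–C: 1 × 337 = 337
    C–Cl: 1 × 337 = 337
    C–H: 5 × 401 = 2005
    H–Cl: 1 × 438 = 438
    Σ(formed) = 3117 kJ
  ΔH_II = 2995 − 3117 = −122 kJ
ΔH_I − ΔH_II = −2037 kJ, so reaction I has the more negative ΔH; |ΔH_I − ΔH_II| = 2037 kJ.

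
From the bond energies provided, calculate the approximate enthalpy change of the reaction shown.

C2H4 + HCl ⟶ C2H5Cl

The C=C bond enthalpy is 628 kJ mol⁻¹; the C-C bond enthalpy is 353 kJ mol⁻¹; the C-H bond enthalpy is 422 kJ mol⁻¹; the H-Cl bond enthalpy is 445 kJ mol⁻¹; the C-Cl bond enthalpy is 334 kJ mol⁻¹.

ΔH ≈ −36 kJ

Bonds broken (reactants):
  C-H: 4 × 422 = 1688
  C=C: 1 × 628 = 628
  H-Cl: 1 × 445 = 445
  Σ(broken) = 2761 kJ
Bonds formed (products):
  C-C: 1 × 353 = 353
  C-Cl: 1 × 334 = 334
  C-H: 5 × 422 = 2110
  Σ(formed) = 2797 kJ
ΔH = Σ(broken) − Σ(formed) = 2761 − 2797 = −36 kJ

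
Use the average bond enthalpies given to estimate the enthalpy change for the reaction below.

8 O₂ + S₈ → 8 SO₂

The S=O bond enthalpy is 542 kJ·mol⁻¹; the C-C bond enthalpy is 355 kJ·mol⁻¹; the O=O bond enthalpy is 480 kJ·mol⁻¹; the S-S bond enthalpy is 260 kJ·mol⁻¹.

Bonds broken (reactants):
  O=O: 8 × 480 = 3840
  S-S: 8 × 260 = 2080
  Σ(broken) = 5920 kJ
Bonds formed (products):
  S=O: 16 × 542 = 8672
  Σ(formed) = 8672 kJ
ΔH = Σ(broken) − Σ(formed) = 5920 − 8672 = −2752 kJ

ΔH ≈ −2752 kJ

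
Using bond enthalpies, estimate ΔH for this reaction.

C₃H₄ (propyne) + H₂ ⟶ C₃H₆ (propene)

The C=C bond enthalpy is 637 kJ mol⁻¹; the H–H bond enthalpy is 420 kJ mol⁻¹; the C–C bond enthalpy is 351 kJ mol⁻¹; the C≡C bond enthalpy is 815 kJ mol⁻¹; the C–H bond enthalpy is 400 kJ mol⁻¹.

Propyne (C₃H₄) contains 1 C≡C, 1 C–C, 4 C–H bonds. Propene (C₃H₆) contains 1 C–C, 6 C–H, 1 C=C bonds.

Bonds broken (reactants):
  C≡C: 1 × 815 = 815
  C–C: 1 × 351 = 351
  C–H: 4 × 400 = 1600
  H–H: 1 × 420 = 420
  Σ(broken) = 3186 kJ
Bonds formed (products):
  C–C: 1 × 351 = 351
  C–H: 6 × 400 = 2400
  C=C: 1 × 637 = 637
  Σ(formed) = 3388 kJ
ΔH = Σ(broken) − Σ(formed) = 3186 − 3388 = −202 kJ

ΔH ≈ −202 kJ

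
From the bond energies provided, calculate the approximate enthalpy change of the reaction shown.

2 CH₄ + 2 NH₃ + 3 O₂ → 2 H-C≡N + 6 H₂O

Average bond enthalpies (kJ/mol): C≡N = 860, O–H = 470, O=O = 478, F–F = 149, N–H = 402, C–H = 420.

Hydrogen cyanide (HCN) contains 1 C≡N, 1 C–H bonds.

ΔH ≈ −994 kJ

Bonds broken (reactants):
  C–H: 8 × 420 = 3360
  N–H: 6 × 402 = 2412
  O=O: 3 × 478 = 1434
  Σ(broken) = 7206 kJ
Bonds formed (products):
  C≡N: 2 × 860 = 1720
  C–H: 2 × 420 = 840
  O–H: 12 × 470 = 5640
  Σ(formed) = 8200 kJ
ΔH = Σ(broken) − Σ(formed) = 7206 − 8200 = −994 kJ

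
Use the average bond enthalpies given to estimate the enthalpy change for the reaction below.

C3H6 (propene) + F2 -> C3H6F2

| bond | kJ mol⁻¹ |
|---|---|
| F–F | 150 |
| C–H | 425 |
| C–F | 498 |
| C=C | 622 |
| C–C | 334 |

Bonds broken (reactants):
  C–C: 1 × 334 = 334
  C–H: 6 × 425 = 2550
  C=C: 1 × 622 = 622
  F–F: 1 × 150 = 150
  Σ(broken) = 3656 kJ
Bonds formed (products):
  C–C: 2 × 334 = 668
  C–F: 2 × 498 = 996
  C–H: 6 × 425 = 2550
  Σ(formed) = 4214 kJ
ΔH = Σ(broken) − Σ(formed) = 3656 − 4214 = −558 kJ

ΔH ≈ −558 kJ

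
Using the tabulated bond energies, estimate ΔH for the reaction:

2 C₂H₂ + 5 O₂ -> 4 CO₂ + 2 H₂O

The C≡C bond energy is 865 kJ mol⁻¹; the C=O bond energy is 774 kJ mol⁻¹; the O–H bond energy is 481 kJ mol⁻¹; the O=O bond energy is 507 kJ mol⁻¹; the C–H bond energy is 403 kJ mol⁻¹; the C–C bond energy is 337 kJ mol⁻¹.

ΔH ≈ −2239 kJ

Bonds broken (reactants):
  C≡C: 2 × 865 = 1730
  C–H: 4 × 403 = 1612
  O=O: 5 × 507 = 2535
  Σ(broken) = 5877 kJ
Bonds formed (products):
  C=O: 8 × 774 = 6192
  O–H: 4 × 481 = 1924
  Σ(formed) = 8116 kJ
ΔH = Σ(broken) − Σ(formed) = 5877 − 8116 = −2239 kJ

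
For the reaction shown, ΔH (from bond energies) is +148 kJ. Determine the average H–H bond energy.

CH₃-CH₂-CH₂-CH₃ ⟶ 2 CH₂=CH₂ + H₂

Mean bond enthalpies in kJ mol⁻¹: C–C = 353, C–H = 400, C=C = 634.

Let D be the H–H bond energy.
Σ(broken) = 3×353 + 10×400 = 5059
Σ(formed) = 8×400 + 2×634 + 1×D = 4468 + D
ΔH = Σ(broken) − Σ(formed) = (5059) − (4468 + D) = +591 − D
Setting this equal to +148 kJ gives D = 443 kJ/mol.

D(H–H) ≈ 443 kJ/mol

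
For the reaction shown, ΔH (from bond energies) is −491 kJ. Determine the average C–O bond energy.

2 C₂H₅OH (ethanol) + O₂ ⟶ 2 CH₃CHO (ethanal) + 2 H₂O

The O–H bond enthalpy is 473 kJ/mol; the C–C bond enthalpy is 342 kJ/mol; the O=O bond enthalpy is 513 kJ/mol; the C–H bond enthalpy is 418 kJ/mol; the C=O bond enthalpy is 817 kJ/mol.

D(C–O) ≈ 370 kJ/mol

Let D be the C–O bond energy.
Σ(broken) = 2×342 + 10×418 + 2×D + 2×473 + 1×513 = 6323 + 2D
Σ(formed) = 2×342 + 8×418 + 2×817 + 4×473 = 7554
ΔH = Σ(broken) − Σ(formed) = (6323 + 2D) − (7554) = −1231 + 2D
Setting this equal to −491 kJ gives 2D = 740, so D = 370 kJ/mol.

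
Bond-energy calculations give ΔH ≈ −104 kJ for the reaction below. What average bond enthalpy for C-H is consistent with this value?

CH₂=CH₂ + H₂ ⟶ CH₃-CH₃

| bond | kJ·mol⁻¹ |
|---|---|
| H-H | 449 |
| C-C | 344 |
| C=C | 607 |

Let D be the C-H bond energy.
Σ(broken) = 4×D + 1×607 + 1×449 = 1056 + 4D
Σ(formed) = 1×344 + 6×D = 344 + 6D
ΔH = Σ(broken) − Σ(formed) = (1056 + 4D) − (344 + 6D) = +712 − 2D
Setting this equal to −104 kJ gives 2D = 816, so D = 408 kJ/mol.

D(C-H) ≈ 408 kJ/mol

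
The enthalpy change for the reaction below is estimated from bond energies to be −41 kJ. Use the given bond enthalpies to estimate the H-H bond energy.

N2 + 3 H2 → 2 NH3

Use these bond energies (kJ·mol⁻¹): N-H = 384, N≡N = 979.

D(H-H) ≈ 428 kJ/mol

Let D be the H-H bond energy.
Σ(broken) = 3×D + 1×979 = 979 + 3D
Σ(formed) = 6×384 = 2304
ΔH = Σ(broken) − Σ(formed) = (979 + 3D) − (2304) = −1325 + 3D
Setting this equal to −41 kJ gives 3D = 1284, so D = 428 kJ/mol.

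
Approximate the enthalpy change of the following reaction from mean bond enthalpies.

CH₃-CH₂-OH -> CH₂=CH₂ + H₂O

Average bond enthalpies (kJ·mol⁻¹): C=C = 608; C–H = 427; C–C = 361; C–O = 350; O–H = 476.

ΔH ≈ +54 kJ

Bonds broken (reactants):
  C–C: 1 × 361 = 361
  C–H: 5 × 427 = 2135
  C–O: 1 × 350 = 350
  O–H: 1 × 476 = 476
  Σ(broken) = 3322 kJ
Bonds formed (products):
  C–H: 4 × 427 = 1708
  C=C: 1 × 608 = 608
  O–H: 2 × 476 = 952
  Σ(formed) = 3268 kJ
ΔH = Σ(broken) − Σ(formed) = 3322 − 3268 = +54 kJ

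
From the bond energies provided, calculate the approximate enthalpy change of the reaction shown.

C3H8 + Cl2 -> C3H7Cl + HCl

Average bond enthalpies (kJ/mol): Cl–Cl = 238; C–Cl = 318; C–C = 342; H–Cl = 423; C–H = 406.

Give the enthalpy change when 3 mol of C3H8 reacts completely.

Bonds broken (reactants):
  C–C: 2 × 342 = 684
  C–H: 8 × 406 = 3248
  Cl–Cl: 1 × 238 = 238
  Σ(broken) = 4170 kJ
Bonds formed (products):
  C–C: 2 × 342 = 684
  C–Cl: 1 × 318 = 318
  C–H: 7 × 406 = 2842
  H–Cl: 1 × 423 = 423
  Σ(formed) = 4267 kJ
ΔH = Σ(broken) − Σ(formed) = 4170 − 4267 = −97 kJ
For 3× the reaction as written: 3 × (−97) = −291 kJ

ΔH = −291 kJ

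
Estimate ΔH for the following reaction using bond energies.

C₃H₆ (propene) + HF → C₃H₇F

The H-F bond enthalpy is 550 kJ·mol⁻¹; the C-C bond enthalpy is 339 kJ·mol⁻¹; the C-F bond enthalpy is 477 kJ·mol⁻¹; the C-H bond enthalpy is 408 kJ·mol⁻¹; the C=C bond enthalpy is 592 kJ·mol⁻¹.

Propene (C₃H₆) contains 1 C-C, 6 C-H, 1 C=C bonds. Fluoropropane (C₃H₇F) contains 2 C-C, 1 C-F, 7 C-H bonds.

ΔH ≈ −82 kJ

Bonds broken (reactants):
  C-C: 1 × 339 = 339
  C-H: 6 × 408 = 2448
  C=C: 1 × 592 = 592
  H-F: 1 × 550 = 550
  Σ(broken) = 3929 kJ
Bonds formed (products):
  C-C: 2 × 339 = 678
  C-F: 1 × 477 = 477
  C-H: 7 × 408 = 2856
  Σ(formed) = 4011 kJ
ΔH = Σ(broken) − Σ(formed) = 3929 − 4011 = −82 kJ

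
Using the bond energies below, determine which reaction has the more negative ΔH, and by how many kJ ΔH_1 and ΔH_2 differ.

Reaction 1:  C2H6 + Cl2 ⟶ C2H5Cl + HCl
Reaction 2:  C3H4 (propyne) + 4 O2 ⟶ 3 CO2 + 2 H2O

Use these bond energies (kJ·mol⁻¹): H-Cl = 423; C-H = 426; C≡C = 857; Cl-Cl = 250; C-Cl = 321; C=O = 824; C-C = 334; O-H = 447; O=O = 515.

Reaction 1:
  Bonds broken (reactants):
    C-C: 1 × 334 = 334
    C-H: 6 × 426 = 2556
    Cl-Cl: 1 × 250 = 250
    Σ(broken) = 3140 kJ
  Bonds formed (products):
    C-C: 1 × 334 = 334
    C-Cl: 1 × 321 = 321
    C-H: 5 × 426 = 2130
    H-Cl: 1 × 423 = 423
    Σ(formed) = 3208 kJ
  ΔH_1 = 3140 − 3208 = −68 kJ
Reaction 2:
  Bonds broken (reactants):
    C≡C: 1 × 857 = 857
    C-C: 1 × 334 = 334
    C-H: 4 × 426 = 1704
    O=O: 4 × 515 = 2060
    Σ(broken) = 4955 kJ
  Bonds formed (products):
    C=O: 6 × 824 = 4944
    O-H: 4 × 447 = 1788
    Σ(formed) = 6732 kJ
  ΔH_2 = 4955 − 6732 = −1777 kJ
ΔH_1 − ΔH_2 = +1709 kJ, so reaction 2 has the more negative ΔH; |ΔH_1 − ΔH_2| = 1709 kJ.

Reaction 2, by 1709 kJ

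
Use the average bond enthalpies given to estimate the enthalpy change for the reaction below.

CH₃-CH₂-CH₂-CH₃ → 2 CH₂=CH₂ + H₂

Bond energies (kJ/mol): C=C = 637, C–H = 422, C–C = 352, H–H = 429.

ΔH ≈ +197 kJ

Bonds broken (reactants):
  C–C: 3 × 352 = 1056
  C–H: 10 × 422 = 4220
  Σ(broken) = 5276 kJ
Bonds formed (products):
  C–H: 8 × 422 = 3376
  C=C: 2 × 637 = 1274
  H–H: 1 × 429 = 429
  Σ(formed) = 5079 kJ
ΔH = Σ(broken) − Σ(formed) = 5276 − 5079 = +197 kJ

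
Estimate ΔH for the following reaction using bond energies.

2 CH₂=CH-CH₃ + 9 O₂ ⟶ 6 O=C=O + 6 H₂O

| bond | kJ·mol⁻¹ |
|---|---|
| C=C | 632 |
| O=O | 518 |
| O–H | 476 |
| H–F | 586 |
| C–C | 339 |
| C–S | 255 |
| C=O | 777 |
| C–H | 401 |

Bonds broken (reactants):
  C–C: 2 × 339 = 678
  C–H: 12 × 401 = 4812
  C=C: 2 × 632 = 1264
  O=O: 9 × 518 = 4662
  Σ(broken) = 11416 kJ
Bonds formed (products):
  C=O: 12 × 777 = 9324
  O–H: 12 × 476 = 5712
  Σ(formed) = 15036 kJ
ΔH = Σ(broken) − Σ(formed) = 11416 − 15036 = −3620 kJ

ΔH ≈ −3620 kJ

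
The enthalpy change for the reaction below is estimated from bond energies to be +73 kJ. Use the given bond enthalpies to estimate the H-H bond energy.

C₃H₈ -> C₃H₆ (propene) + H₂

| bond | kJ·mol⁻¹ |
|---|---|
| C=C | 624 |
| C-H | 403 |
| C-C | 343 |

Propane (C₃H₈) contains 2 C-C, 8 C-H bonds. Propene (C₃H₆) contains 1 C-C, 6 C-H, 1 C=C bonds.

D(H-H) ≈ 452 kJ/mol

Let D be the H-H bond energy.
Σ(broken) = 2×343 + 8×403 = 3910
Σ(formed) = 1×343 + 6×403 + 1×624 + 1×D = 3385 + D
ΔH = Σ(broken) − Σ(formed) = (3910) − (3385 + D) = +525 − D
Setting this equal to +73 kJ gives D = 452 kJ/mol.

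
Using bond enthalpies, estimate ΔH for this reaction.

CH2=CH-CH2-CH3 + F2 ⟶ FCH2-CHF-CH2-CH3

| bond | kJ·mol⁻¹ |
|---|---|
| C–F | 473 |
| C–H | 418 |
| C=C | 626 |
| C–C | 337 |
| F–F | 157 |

ΔH ≈ −500 kJ

Bonds broken (reactants):
  C–C: 2 × 337 = 674
  C–H: 8 × 418 = 3344
  C=C: 1 × 626 = 626
  F–F: 1 × 157 = 157
  Σ(broken) = 4801 kJ
Bonds formed (products):
  C–C: 3 × 337 = 1011
  C–F: 2 × 473 = 946
  C–H: 8 × 418 = 3344
  Σ(formed) = 5301 kJ
ΔH = Σ(broken) − Σ(formed) = 4801 − 5301 = −500 kJ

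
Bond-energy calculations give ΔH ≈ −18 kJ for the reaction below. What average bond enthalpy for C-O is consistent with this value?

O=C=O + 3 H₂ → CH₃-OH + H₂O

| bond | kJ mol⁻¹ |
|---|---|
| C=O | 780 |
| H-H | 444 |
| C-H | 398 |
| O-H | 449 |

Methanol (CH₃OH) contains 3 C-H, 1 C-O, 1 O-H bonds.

Let D be the C-O bond energy.
Σ(broken) = 2×780 + 3×444 = 2892
Σ(formed) = 3×398 + 1×D + 3×449 = 2541 + D
ΔH = Σ(broken) − Σ(formed) = (2892) − (2541 + D) = +351 − D
Setting this equal to −18 kJ gives D = 369 kJ/mol.

D(C-O) ≈ 369 kJ/mol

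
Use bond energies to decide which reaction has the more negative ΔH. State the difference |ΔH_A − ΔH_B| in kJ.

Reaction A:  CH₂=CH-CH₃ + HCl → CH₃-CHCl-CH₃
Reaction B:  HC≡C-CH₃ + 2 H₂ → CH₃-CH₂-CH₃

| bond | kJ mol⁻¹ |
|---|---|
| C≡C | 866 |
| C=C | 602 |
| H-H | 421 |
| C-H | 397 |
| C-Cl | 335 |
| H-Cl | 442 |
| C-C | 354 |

Reaction A:
  Bonds broken (reactants):
    C-C: 1 × 354 = 354
    C-H: 6 × 397 = 2382
    C=C: 1 × 602 = 602
    H-Cl: 1 × 442 = 442
    Σ(broken) = 3780 kJ
  Bonds formed (products):
    C-C: 2 × 354 = 708
    C-Cl: 1 × 335 = 335
    C-H: 7 × 397 = 2779
    Σ(formed) = 3822 kJ
  ΔH_A = 3780 − 3822 = −42 kJ
Reaction B:
  Bonds broken (reactants):
    C≡C: 1 × 866 = 866
    C-C: 1 × 354 = 354
    C-H: 4 × 397 = 1588
    H-H: 2 × 421 = 842
    Σ(broken) = 3650 kJ
  Bonds formed (products):
    C-C: 2 × 354 = 708
    C-H: 8 × 397 = 3176
    Σ(formed) = 3884 kJ
  ΔH_B = 3650 − 3884 = −234 kJ
ΔH_A − ΔH_B = +192 kJ, so reaction B has the more negative ΔH; |ΔH_A − ΔH_B| = 192 kJ.

Reaction B, by 192 kJ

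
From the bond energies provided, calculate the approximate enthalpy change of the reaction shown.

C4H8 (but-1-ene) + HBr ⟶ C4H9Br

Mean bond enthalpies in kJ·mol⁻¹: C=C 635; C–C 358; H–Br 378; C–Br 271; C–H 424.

ΔH ≈ −40 kJ

Bonds broken (reactants):
  C–C: 2 × 358 = 716
  C–H: 8 × 424 = 3392
  C=C: 1 × 635 = 635
  H–Br: 1 × 378 = 378
  Σ(broken) = 5121 kJ
Bonds formed (products):
  C–Br: 1 × 271 = 271
  C–C: 3 × 358 = 1074
  C–H: 9 × 424 = 3816
  Σ(formed) = 5161 kJ
ΔH = Σ(broken) − Σ(formed) = 5121 − 5161 = −40 kJ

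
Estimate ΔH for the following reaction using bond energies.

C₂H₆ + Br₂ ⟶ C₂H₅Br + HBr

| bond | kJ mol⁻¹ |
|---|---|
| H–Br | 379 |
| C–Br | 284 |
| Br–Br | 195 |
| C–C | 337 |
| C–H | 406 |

Bonds broken (reactants):
  Br–Br: 1 × 195 = 195
  C–C: 1 × 337 = 337
  C–H: 6 × 406 = 2436
  Σ(broken) = 2968 kJ
Bonds formed (products):
  C–Br: 1 × 284 = 284
  C–C: 1 × 337 = 337
  C–H: 5 × 406 = 2030
  H–Br: 1 × 379 = 379
  Σ(formed) = 3030 kJ
ΔH = Σ(broken) − Σ(formed) = 2968 − 3030 = −62 kJ

ΔH ≈ −62 kJ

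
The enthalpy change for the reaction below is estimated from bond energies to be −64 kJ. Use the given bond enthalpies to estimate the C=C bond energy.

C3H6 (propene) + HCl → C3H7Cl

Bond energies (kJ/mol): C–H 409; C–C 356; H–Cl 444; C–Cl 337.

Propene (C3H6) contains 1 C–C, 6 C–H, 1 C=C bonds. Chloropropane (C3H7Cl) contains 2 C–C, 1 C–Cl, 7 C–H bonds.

D(C=C) ≈ 594 kJ/mol

Let D be the C=C bond energy.
Σ(broken) = 1×356 + 6×409 + 1×D + 1×444 = 3254 + D
Σ(formed) = 2×356 + 1×337 + 7×409 = 3912
ΔH = Σ(broken) − Σ(formed) = (3254 + D) − (3912) = −658 + D
Setting this equal to −64 kJ gives D = 594 kJ/mol.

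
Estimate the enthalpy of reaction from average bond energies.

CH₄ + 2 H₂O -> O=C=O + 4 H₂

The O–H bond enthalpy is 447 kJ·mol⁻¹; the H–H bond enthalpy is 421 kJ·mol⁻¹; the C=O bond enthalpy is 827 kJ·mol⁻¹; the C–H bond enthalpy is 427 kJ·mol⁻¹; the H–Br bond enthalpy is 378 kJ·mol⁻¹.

Bonds broken (reactants):
  C–H: 4 × 427 = 1708
  O–H: 4 × 447 = 1788
  Σ(broken) = 3496 kJ
Bonds formed (products):
  C=O: 2 × 827 = 1654
  H–H: 4 × 421 = 1684
  Σ(formed) = 3338 kJ
ΔH = Σ(broken) − Σ(formed) = 3496 − 3338 = +158 kJ

ΔH ≈ +158 kJ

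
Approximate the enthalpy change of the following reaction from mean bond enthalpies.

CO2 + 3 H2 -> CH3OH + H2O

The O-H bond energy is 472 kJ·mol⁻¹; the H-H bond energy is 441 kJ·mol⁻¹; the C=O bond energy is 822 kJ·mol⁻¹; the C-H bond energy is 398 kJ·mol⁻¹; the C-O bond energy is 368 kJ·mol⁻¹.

Bonds broken (reactants):
  C=O: 2 × 822 = 1644
  H-H: 3 × 441 = 1323
  Σ(broken) = 2967 kJ
Bonds formed (products):
  C-H: 3 × 398 = 1194
  C-O: 1 × 368 = 368
  O-H: 3 × 472 = 1416
  Σ(formed) = 2978 kJ
ΔH = Σ(broken) − Σ(formed) = 2967 − 2978 = −11 kJ

ΔH ≈ −11 kJ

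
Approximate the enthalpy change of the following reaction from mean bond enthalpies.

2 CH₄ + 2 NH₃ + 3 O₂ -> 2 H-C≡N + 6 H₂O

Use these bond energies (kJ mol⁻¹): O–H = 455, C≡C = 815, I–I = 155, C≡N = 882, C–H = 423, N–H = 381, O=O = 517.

ΔH ≈ −849 kJ

Bonds broken (reactants):
  C–H: 8 × 423 = 3384
  N–H: 6 × 381 = 2286
  O=O: 3 × 517 = 1551
  Σ(broken) = 7221 kJ
Bonds formed (products):
  C≡N: 2 × 882 = 1764
  C–H: 2 × 423 = 846
  O–H: 12 × 455 = 5460
  Σ(formed) = 8070 kJ
ΔH = Σ(broken) − Σ(formed) = 7221 − 8070 = −849 kJ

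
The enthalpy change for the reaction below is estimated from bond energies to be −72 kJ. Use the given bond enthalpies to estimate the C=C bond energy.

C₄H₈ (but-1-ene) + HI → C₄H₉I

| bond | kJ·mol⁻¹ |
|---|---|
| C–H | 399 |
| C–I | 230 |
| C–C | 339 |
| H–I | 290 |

Let D be the C=C bond energy.
Σ(broken) = 2×339 + 8×399 + 1×D + 1×290 = 4160 + D
Σ(formed) = 3×339 + 9×399 + 1×230 = 4838
ΔH = Σ(broken) − Σ(formed) = (4160 + D) − (4838) = −678 + D
Setting this equal to −72 kJ gives D = 606 kJ/mol.

D(C=C) ≈ 606 kJ/mol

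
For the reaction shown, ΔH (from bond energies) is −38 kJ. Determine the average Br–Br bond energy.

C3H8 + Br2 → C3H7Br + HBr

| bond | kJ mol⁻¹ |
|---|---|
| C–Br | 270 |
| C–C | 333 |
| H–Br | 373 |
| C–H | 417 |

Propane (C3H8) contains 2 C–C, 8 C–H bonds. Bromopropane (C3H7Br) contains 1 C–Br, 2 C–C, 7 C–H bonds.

D(Br–Br) ≈ 188 kJ/mol

Let D be the Br–Br bond energy.
Σ(broken) = 1×D + 2×333 + 8×417 = 4002 + D
Σ(formed) = 1×270 + 2×333 + 7×417 + 1×373 = 4228
ΔH = Σ(broken) − Σ(formed) = (4002 + D) − (4228) = −226 + D
Setting this equal to −38 kJ gives D = 188 kJ/mol.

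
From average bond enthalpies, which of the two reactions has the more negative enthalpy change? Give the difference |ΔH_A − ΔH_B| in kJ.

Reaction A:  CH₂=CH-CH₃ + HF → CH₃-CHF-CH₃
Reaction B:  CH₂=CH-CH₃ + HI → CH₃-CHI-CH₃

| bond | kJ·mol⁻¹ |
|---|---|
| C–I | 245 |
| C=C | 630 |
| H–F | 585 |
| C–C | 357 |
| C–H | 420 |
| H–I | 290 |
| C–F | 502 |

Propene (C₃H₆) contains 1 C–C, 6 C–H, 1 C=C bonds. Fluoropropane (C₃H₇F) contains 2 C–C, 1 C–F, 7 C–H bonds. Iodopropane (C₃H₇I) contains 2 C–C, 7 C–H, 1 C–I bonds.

Reaction A:
  Bonds broken (reactants):
    C–C: 1 × 357 = 357
    C–H: 6 × 420 = 2520
    C=C: 1 × 630 = 630
    H–F: 1 × 585 = 585
    Σ(broken) = 4092 kJ
  Bonds formed (products):
    C–C: 2 × 357 = 714
    C–F: 1 × 502 = 502
    C–H: 7 × 420 = 2940
    Σ(formed) = 4156 kJ
  ΔH_A = 4092 − 4156 = −64 kJ
Reaction B:
  Bonds broken (reactants):
    C–C: 1 × 357 = 357
    C–H: 6 × 420 = 2520
    C=C: 1 × 630 = 630
    H–I: 1 × 290 = 290
    Σ(broken) = 3797 kJ
  Bonds formed (products):
    C–C: 2 × 357 = 714
    C–H: 7 × 420 = 2940
    C–I: 1 × 245 = 245
    Σ(formed) = 3899 kJ
  ΔH_B = 3797 − 3899 = −102 kJ
ΔH_A − ΔH_B = +38 kJ, so reaction B has the more negative ΔH; |ΔH_A − ΔH_B| = 38 kJ.

Reaction B, by 38 kJ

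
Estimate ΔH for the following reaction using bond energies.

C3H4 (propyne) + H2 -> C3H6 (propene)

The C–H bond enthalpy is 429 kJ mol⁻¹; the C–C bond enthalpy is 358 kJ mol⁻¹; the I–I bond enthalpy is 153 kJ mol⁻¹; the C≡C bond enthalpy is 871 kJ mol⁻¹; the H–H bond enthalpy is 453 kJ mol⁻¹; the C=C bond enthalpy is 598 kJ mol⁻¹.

Bonds broken (reactants):
  C≡C: 1 × 871 = 871
  C–C: 1 × 358 = 358
  C–H: 4 × 429 = 1716
  H–H: 1 × 453 = 453
  Σ(broken) = 3398 kJ
Bonds formed (products):
  C–C: 1 × 358 = 358
  C–H: 6 × 429 = 2574
  C=C: 1 × 598 = 598
  Σ(formed) = 3530 kJ
ΔH = Σ(broken) − Σ(formed) = 3398 − 3530 = −132 kJ

ΔH ≈ −132 kJ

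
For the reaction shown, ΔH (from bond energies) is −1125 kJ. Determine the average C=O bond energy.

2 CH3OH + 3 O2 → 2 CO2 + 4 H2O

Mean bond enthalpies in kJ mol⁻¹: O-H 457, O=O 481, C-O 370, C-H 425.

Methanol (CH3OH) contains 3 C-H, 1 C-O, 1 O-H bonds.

Let D be the C=O bond energy.
Σ(broken) = 6×425 + 2×370 + 2×457 + 3×481 = 5647
Σ(formed) = 4×D + 8×457 = 3656 + 4D
ΔH = Σ(broken) − Σ(formed) = (5647) − (3656 + 4D) = +1991 − 4D
Setting this equal to −1125 kJ gives 4D = 3116, so D = 779 kJ/mol.

D(C=O) ≈ 779 kJ/mol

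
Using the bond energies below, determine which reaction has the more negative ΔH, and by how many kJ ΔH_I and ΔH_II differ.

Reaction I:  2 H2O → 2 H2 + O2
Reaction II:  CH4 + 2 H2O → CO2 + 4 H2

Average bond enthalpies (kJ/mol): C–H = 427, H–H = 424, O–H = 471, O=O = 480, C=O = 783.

Reaction I:
  Bonds broken (reactants):
    O–H: 4 × 471 = 1884
    Σ(broken) = 1884 kJ
  Bonds formed (products):
    H–H: 2 × 424 = 848
    O=O: 1 × 480 = 480
    Σ(formed) = 1328 kJ
  ΔH_I = 1884 − 1328 = +556 kJ
Reaction II:
  Bonds broken (reactants):
    C–H: 4 × 427 = 1708
    O–H: 4 × 471 = 1884
    Σ(broken) = 3592 kJ
  Bonds formed (products):
    C=O: 2 × 783 = 1566
    H–H: 4 × 424 = 1696
    Σ(formed) = 3262 kJ
  ΔH_II = 3592 − 3262 = +330 kJ
ΔH_I − ΔH_II = +226 kJ, so reaction II has the more negative ΔH; |ΔH_I − ΔH_II| = 226 kJ.

Reaction II, by 226 kJ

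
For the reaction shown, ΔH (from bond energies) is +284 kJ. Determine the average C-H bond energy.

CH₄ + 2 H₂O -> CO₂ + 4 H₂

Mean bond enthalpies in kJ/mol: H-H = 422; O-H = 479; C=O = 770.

Let D be the C-H bond energy.
Σ(broken) = 4×D + 4×479 = 1916 + 4D
Σ(formed) = 2×770 + 4×422 = 3228
ΔH = Σ(broken) − Σ(formed) = (1916 + 4D) − (3228) = −1312 + 4D
Setting this equal to +284 kJ gives 4D = 1596, so D = 399 kJ/mol.

D(C-H) ≈ 399 kJ/mol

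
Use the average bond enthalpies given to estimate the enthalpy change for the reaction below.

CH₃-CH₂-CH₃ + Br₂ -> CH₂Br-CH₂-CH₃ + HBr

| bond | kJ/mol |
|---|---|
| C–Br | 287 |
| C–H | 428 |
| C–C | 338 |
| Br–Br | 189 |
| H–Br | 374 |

ΔH ≈ −44 kJ

Bonds broken (reactants):
  Br–Br: 1 × 189 = 189
  C–C: 2 × 338 = 676
  C–H: 8 × 428 = 3424
  Σ(broken) = 4289 kJ
Bonds formed (products):
  C–Br: 1 × 287 = 287
  C–C: 2 × 338 = 676
  C–H: 7 × 428 = 2996
  H–Br: 1 × 374 = 374
  Σ(formed) = 4333 kJ
ΔH = Σ(broken) − Σ(formed) = 4289 − 4333 = −44 kJ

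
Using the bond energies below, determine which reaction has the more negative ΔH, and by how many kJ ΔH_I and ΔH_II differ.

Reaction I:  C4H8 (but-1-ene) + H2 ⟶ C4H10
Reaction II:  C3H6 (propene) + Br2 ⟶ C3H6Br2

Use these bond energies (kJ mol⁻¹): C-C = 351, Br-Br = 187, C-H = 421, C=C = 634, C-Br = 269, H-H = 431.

Reaction I:
  Bonds broken (reactants):
    C-C: 2 × 351 = 702
    C-H: 8 × 421 = 3368
    C=C: 1 × 634 = 634
    H-H: 1 × 431 = 431
    Σ(broken) = 5135 kJ
  Bonds formed (products):
    C-C: 3 × 351 = 1053
    C-H: 10 × 421 = 4210
    Σ(formed) = 5263 kJ
  ΔH_I = 5135 − 5263 = −128 kJ
Reaction II:
  Bonds broken (reactants):
    Br-Br: 1 × 187 = 187
    C-C: 1 × 351 = 351
    C-H: 6 × 421 = 2526
    C=C: 1 × 634 = 634
    Σ(broken) = 3698 kJ
  Bonds formed (products):
    C-Br: 2 × 269 = 538
    C-C: 2 × 351 = 702
    C-H: 6 × 421 = 2526
    Σ(formed) = 3766 kJ
  ΔH_II = 3698 − 3766 = −68 kJ
ΔH_I − ΔH_II = −60 kJ, so reaction I has the more negative ΔH; |ΔH_I − ΔH_II| = 60 kJ.

Reaction I, by 60 kJ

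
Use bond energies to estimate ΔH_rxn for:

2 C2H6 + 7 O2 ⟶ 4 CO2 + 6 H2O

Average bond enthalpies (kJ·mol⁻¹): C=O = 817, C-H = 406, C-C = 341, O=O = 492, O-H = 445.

Bonds broken (reactants):
  C-C: 2 × 341 = 682
  C-H: 12 × 406 = 4872
  O=O: 7 × 492 = 3444
  Σ(broken) = 8998 kJ
Bonds formed (products):
  C=O: 8 × 817 = 6536
  O-H: 12 × 445 = 5340
  Σ(formed) = 11876 kJ
ΔH = Σ(broken) − Σ(formed) = 8998 − 11876 = −2878 kJ

ΔH ≈ −2878 kJ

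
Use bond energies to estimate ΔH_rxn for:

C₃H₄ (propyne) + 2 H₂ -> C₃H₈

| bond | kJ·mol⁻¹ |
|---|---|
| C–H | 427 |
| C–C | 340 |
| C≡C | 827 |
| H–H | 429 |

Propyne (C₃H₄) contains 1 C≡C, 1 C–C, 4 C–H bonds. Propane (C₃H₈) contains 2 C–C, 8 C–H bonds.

Bonds broken (reactants):
  C≡C: 1 × 827 = 827
  C–C: 1 × 340 = 340
  C–H: 4 × 427 = 1708
  H–H: 2 × 429 = 858
  Σ(broken) = 3733 kJ
Bonds formed (products):
  C–C: 2 × 340 = 680
  C–H: 8 × 427 = 3416
  Σ(formed) = 4096 kJ
ΔH = Σ(broken) − Σ(formed) = 3733 − 4096 = −363 kJ

ΔH ≈ −363 kJ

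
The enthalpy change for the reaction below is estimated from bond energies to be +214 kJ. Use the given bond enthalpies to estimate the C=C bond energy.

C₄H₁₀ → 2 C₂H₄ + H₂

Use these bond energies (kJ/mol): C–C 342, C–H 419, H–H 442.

D(C=C) ≈ 604 kJ/mol

Let D be the C=C bond energy.
Σ(broken) = 3×342 + 10×419 = 5216
Σ(formed) = 8×419 + 2×D + 1×442 = 3794 + 2D
ΔH = Σ(broken) − Σ(formed) = (5216) − (3794 + 2D) = +1422 − 2D
Setting this equal to +214 kJ gives 2D = 1208, so D = 604 kJ/mol.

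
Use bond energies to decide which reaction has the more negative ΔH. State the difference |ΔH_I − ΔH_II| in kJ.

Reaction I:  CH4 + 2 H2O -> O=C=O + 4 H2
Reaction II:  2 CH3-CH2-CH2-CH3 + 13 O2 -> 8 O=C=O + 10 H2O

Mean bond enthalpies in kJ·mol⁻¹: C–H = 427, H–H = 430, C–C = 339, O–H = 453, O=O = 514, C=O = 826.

Reaction II, by 5168 kJ

Reaction I:
  Bonds broken (reactants):
    C–H: 4 × 427 = 1708
    O–H: 4 × 453 = 1812
    Σ(broken) = 3520 kJ
  Bonds formed (products):
    C=O: 2 × 826 = 1652
    H–H: 4 × 430 = 1720
    Σ(formed) = 3372 kJ
  ΔH_I = 3520 − 3372 = +148 kJ
Reaction II:
  Bonds broken (reactants):
    C–C: 6 × 339 = 2034
    C–H: 20 × 427 = 8540
    O=O: 13 × 514 = 6682
    Σ(broken) = 17256 kJ
  Bonds formed (products):
    C=O: 16 × 826 = 13216
    O–H: 20 × 453 = 9060
    Σ(formed) = 22276 kJ
  ΔH_II = 17256 − 22276 = −5020 kJ
ΔH_I − ΔH_II = +5168 kJ, so reaction II has the more negative ΔH; |ΔH_I − ΔH_II| = 5168 kJ.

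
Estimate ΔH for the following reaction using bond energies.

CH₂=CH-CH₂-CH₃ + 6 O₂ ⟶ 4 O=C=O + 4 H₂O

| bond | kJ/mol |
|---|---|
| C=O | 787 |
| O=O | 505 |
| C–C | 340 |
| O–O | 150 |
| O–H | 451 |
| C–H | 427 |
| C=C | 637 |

Bonds broken (reactants):
  C–C: 2 × 340 = 680
  C–H: 8 × 427 = 3416
  C=C: 1 × 637 = 637
  O=O: 6 × 505 = 3030
  Σ(broken) = 7763 kJ
Bonds formed (products):
  C=O: 8 × 787 = 6296
  O–H: 8 × 451 = 3608
  Σ(formed) = 9904 kJ
ΔH = Σ(broken) − Σ(formed) = 7763 − 9904 = −2141 kJ

ΔH ≈ −2141 kJ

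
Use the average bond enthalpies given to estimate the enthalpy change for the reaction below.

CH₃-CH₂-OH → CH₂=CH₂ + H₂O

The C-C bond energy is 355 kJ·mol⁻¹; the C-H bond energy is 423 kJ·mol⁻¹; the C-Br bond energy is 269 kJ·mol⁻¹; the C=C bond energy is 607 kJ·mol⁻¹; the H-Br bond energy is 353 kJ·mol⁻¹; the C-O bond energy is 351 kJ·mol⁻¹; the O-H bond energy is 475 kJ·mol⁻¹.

Bonds broken (reactants):
  C-C: 1 × 355 = 355
  C-H: 5 × 423 = 2115
  C-O: 1 × 351 = 351
  O-H: 1 × 475 = 475
  Σ(broken) = 3296 kJ
Bonds formed (products):
  C-H: 4 × 423 = 1692
  C=C: 1 × 607 = 607
  O-H: 2 × 475 = 950
  Σ(formed) = 3249 kJ
ΔH = Σ(broken) − Σ(formed) = 3296 − 3249 = +47 kJ

ΔH ≈ +47 kJ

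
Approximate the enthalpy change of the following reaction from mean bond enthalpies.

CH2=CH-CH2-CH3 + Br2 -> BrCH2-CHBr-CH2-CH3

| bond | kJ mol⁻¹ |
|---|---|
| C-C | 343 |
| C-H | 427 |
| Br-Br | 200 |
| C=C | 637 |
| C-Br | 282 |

ΔH ≈ −70 kJ

Bonds broken (reactants):
  Br-Br: 1 × 200 = 200
  C-C: 2 × 343 = 686
  C-H: 8 × 427 = 3416
  C=C: 1 × 637 = 637
  Σ(broken) = 4939 kJ
Bonds formed (products):
  C-Br: 2 × 282 = 564
  C-C: 3 × 343 = 1029
  C-H: 8 × 427 = 3416
  Σ(formed) = 5009 kJ
ΔH = Σ(broken) − Σ(formed) = 4939 − 5009 = −70 kJ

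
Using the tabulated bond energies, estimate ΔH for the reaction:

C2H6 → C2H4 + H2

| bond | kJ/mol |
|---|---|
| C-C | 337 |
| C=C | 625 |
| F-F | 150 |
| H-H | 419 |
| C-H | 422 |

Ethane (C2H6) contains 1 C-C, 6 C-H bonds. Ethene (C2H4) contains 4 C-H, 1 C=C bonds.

ΔH ≈ +137 kJ

Bonds broken (reactants):
  C-C: 1 × 337 = 337
  C-H: 6 × 422 = 2532
  Σ(broken) = 2869 kJ
Bonds formed (products):
  C-H: 4 × 422 = 1688
  C=C: 1 × 625 = 625
  H-H: 1 × 419 = 419
  Σ(formed) = 2732 kJ
ΔH = Σ(broken) − Σ(formed) = 2869 − 2732 = +137 kJ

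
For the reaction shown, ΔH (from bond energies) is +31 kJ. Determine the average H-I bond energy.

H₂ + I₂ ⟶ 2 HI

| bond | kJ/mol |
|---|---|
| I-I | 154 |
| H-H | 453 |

Let D be the H-I bond energy.
Σ(broken) = 1×453 + 1×154 = 607
Σ(formed) = 2×D = 2D
ΔH = Σ(broken) − Σ(formed) = (607) − (2D) = +607 − 2D
Setting this equal to +31 kJ gives 2D = 576, so D = 288 kJ/mol.

D(H-I) ≈ 288 kJ/mol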